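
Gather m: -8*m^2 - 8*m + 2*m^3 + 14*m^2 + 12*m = 2*m^3 + 6*m^2 + 4*m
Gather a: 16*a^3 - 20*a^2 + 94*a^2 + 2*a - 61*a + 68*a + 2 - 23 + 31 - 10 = 16*a^3 + 74*a^2 + 9*a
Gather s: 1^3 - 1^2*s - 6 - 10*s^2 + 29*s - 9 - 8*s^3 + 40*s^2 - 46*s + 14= -8*s^3 + 30*s^2 - 18*s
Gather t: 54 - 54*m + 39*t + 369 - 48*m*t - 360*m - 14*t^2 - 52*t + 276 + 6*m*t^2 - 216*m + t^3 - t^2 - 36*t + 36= -630*m + t^3 + t^2*(6*m - 15) + t*(-48*m - 49) + 735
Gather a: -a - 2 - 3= -a - 5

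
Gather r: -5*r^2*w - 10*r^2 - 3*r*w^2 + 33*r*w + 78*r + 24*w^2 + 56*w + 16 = r^2*(-5*w - 10) + r*(-3*w^2 + 33*w + 78) + 24*w^2 + 56*w + 16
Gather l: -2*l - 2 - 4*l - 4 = -6*l - 6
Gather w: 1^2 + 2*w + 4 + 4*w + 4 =6*w + 9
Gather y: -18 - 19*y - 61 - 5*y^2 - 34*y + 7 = -5*y^2 - 53*y - 72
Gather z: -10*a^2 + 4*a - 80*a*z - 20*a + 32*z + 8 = -10*a^2 - 16*a + z*(32 - 80*a) + 8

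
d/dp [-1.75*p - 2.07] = -1.75000000000000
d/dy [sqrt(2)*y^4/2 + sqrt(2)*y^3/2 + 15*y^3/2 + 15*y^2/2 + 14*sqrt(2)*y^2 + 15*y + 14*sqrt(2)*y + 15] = 2*sqrt(2)*y^3 + 3*sqrt(2)*y^2/2 + 45*y^2/2 + 15*y + 28*sqrt(2)*y + 15 + 14*sqrt(2)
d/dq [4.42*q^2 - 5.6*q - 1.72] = 8.84*q - 5.6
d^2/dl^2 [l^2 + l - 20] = 2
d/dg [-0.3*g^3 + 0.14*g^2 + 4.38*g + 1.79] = -0.9*g^2 + 0.28*g + 4.38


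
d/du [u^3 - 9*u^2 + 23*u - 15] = 3*u^2 - 18*u + 23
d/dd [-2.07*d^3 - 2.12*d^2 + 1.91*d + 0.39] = -6.21*d^2 - 4.24*d + 1.91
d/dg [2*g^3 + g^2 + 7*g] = 6*g^2 + 2*g + 7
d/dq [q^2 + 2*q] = 2*q + 2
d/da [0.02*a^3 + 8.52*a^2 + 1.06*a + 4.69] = 0.06*a^2 + 17.04*a + 1.06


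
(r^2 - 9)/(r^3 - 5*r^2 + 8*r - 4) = (r^2 - 9)/(r^3 - 5*r^2 + 8*r - 4)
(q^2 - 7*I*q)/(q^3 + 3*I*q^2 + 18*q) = (q - 7*I)/(q^2 + 3*I*q + 18)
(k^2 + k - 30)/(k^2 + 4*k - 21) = (k^2 + k - 30)/(k^2 + 4*k - 21)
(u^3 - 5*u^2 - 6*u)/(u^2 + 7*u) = (u^2 - 5*u - 6)/(u + 7)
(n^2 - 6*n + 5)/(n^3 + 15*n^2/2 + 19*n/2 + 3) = 2*(n^2 - 6*n + 5)/(2*n^3 + 15*n^2 + 19*n + 6)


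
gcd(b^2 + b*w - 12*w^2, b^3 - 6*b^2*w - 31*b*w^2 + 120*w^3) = -b + 3*w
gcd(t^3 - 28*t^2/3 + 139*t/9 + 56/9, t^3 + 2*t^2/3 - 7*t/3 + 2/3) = 1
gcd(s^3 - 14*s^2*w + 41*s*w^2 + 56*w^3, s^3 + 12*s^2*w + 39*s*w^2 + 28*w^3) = s + w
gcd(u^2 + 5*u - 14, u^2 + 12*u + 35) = u + 7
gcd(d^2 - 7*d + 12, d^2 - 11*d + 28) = d - 4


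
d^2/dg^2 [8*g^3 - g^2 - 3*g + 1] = 48*g - 2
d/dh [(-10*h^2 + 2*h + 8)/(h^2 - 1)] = -2/(h^2 + 2*h + 1)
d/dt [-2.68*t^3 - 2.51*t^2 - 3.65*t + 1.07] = -8.04*t^2 - 5.02*t - 3.65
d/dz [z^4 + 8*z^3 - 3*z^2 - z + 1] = 4*z^3 + 24*z^2 - 6*z - 1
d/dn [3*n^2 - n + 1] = 6*n - 1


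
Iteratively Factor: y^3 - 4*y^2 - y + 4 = (y - 4)*(y^2 - 1) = (y - 4)*(y + 1)*(y - 1)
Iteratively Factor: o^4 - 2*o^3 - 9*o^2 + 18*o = (o)*(o^3 - 2*o^2 - 9*o + 18) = o*(o - 2)*(o^2 - 9) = o*(o - 2)*(o + 3)*(o - 3)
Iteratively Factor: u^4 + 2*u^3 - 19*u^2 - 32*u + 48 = (u + 4)*(u^3 - 2*u^2 - 11*u + 12) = (u - 1)*(u + 4)*(u^2 - u - 12) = (u - 4)*(u - 1)*(u + 4)*(u + 3)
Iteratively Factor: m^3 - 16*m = (m - 4)*(m^2 + 4*m) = (m - 4)*(m + 4)*(m)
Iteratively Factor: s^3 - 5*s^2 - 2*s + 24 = (s - 3)*(s^2 - 2*s - 8) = (s - 3)*(s + 2)*(s - 4)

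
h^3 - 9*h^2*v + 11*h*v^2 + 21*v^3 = (h - 7*v)*(h - 3*v)*(h + v)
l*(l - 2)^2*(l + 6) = l^4 + 2*l^3 - 20*l^2 + 24*l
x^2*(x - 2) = x^3 - 2*x^2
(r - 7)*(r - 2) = r^2 - 9*r + 14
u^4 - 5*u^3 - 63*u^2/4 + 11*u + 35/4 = (u - 7)*(u - 1)*(u + 1/2)*(u + 5/2)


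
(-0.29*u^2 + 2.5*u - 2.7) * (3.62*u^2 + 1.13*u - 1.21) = -1.0498*u^4 + 8.7223*u^3 - 6.5981*u^2 - 6.076*u + 3.267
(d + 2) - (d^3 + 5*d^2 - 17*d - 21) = -d^3 - 5*d^2 + 18*d + 23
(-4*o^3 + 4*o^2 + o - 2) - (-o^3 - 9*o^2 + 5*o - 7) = -3*o^3 + 13*o^2 - 4*o + 5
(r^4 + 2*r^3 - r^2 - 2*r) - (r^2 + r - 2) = r^4 + 2*r^3 - 2*r^2 - 3*r + 2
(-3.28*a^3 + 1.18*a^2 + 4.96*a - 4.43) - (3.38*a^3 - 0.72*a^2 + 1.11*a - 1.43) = -6.66*a^3 + 1.9*a^2 + 3.85*a - 3.0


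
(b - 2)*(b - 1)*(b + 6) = b^3 + 3*b^2 - 16*b + 12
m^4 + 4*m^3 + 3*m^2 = m^2*(m + 1)*(m + 3)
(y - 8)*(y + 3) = y^2 - 5*y - 24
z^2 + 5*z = z*(z + 5)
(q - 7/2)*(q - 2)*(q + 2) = q^3 - 7*q^2/2 - 4*q + 14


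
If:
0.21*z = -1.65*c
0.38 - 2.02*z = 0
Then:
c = -0.02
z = 0.19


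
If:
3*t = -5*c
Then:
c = -3*t/5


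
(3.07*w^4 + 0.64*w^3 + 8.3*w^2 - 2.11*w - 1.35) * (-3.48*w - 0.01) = -10.6836*w^5 - 2.2579*w^4 - 28.8904*w^3 + 7.2598*w^2 + 4.7191*w + 0.0135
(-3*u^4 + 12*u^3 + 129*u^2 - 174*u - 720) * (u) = -3*u^5 + 12*u^4 + 129*u^3 - 174*u^2 - 720*u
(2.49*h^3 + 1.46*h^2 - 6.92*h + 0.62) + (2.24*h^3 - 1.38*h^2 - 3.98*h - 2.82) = 4.73*h^3 + 0.0800000000000001*h^2 - 10.9*h - 2.2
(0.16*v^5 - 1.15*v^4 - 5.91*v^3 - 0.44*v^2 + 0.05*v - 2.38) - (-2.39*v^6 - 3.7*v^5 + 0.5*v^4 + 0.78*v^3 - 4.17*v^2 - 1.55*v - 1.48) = 2.39*v^6 + 3.86*v^5 - 1.65*v^4 - 6.69*v^3 + 3.73*v^2 + 1.6*v - 0.9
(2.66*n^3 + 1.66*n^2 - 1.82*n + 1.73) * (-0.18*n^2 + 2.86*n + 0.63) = -0.4788*n^5 + 7.3088*n^4 + 6.751*n^3 - 4.4708*n^2 + 3.8012*n + 1.0899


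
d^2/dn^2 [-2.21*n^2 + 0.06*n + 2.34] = -4.42000000000000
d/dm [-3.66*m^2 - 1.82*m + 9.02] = -7.32*m - 1.82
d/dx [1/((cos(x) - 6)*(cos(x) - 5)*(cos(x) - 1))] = (-3*sin(x)^2 - 24*cos(x) + 44)*sin(x)/((cos(x) - 6)^2*(cos(x) - 5)^2*(cos(x) - 1)^2)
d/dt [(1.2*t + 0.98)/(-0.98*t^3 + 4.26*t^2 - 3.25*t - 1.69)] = (2.352*t^3 - 2.2308*t^2 - 8.3496*t + 1.157)/(0.9604*t^6 - 8.3496*t^5 + 24.5176*t^4 - 24.3776*t^3 - 3.8363*t^2 + 10.985*t + 2.8561)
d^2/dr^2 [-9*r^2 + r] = -18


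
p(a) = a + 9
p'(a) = 1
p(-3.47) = 5.53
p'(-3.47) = 1.00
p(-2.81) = 6.19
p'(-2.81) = 1.00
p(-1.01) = 7.99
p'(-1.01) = 1.00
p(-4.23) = 4.77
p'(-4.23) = 1.00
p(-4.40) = 4.60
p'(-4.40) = 1.00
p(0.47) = 9.47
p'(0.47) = 1.00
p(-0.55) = 8.45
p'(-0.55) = 1.00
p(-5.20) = 3.80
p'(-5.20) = 1.00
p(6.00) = 15.00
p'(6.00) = 1.00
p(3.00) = 12.00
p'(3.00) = 1.00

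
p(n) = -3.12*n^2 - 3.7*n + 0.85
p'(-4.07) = 21.70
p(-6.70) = -114.42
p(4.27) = -71.84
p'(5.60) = -38.64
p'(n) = -6.24*n - 3.7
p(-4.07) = -35.77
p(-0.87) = 1.71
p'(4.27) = -30.34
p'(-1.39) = 4.97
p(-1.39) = -0.04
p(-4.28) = -40.47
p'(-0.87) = 1.73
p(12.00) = -492.83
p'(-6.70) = 38.11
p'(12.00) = -78.58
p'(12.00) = -78.58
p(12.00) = -492.83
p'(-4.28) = 23.01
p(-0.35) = 1.76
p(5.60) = -117.71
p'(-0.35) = -1.52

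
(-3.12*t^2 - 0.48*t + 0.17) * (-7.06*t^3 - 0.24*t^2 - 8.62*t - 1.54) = 22.0272*t^5 + 4.1376*t^4 + 25.8094*t^3 + 8.9016*t^2 - 0.7262*t - 0.2618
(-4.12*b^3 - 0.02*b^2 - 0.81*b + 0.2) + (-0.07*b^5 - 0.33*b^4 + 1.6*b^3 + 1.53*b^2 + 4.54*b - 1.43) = -0.07*b^5 - 0.33*b^4 - 2.52*b^3 + 1.51*b^2 + 3.73*b - 1.23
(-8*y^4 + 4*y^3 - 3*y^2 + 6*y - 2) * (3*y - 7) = -24*y^5 + 68*y^4 - 37*y^3 + 39*y^2 - 48*y + 14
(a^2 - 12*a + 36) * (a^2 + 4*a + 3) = a^4 - 8*a^3 - 9*a^2 + 108*a + 108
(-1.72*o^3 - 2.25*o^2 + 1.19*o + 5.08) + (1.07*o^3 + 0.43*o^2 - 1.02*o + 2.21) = -0.65*o^3 - 1.82*o^2 + 0.17*o + 7.29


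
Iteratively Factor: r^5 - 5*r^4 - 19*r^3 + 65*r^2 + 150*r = (r + 2)*(r^4 - 7*r^3 - 5*r^2 + 75*r) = (r - 5)*(r + 2)*(r^3 - 2*r^2 - 15*r) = (r - 5)*(r + 2)*(r + 3)*(r^2 - 5*r) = (r - 5)^2*(r + 2)*(r + 3)*(r)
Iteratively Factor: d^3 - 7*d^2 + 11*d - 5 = (d - 1)*(d^2 - 6*d + 5) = (d - 1)^2*(d - 5)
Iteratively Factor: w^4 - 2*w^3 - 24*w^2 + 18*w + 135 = (w - 3)*(w^3 + w^2 - 21*w - 45) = (w - 5)*(w - 3)*(w^2 + 6*w + 9) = (w - 5)*(w - 3)*(w + 3)*(w + 3)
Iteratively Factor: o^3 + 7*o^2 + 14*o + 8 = (o + 4)*(o^2 + 3*o + 2) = (o + 1)*(o + 4)*(o + 2)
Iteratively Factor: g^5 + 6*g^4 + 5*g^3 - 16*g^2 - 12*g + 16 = (g + 2)*(g^4 + 4*g^3 - 3*g^2 - 10*g + 8) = (g - 1)*(g + 2)*(g^3 + 5*g^2 + 2*g - 8) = (g - 1)^2*(g + 2)*(g^2 + 6*g + 8) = (g - 1)^2*(g + 2)^2*(g + 4)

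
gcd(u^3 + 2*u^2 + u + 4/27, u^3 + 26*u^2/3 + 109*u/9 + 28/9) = u^2 + 5*u/3 + 4/9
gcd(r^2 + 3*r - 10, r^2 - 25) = r + 5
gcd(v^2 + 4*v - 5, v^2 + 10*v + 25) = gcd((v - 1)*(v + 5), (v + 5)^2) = v + 5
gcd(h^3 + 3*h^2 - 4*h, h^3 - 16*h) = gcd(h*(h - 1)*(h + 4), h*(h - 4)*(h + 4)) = h^2 + 4*h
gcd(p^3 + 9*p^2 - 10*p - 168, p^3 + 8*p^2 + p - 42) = p + 7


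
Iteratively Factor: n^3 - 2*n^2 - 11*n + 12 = (n - 4)*(n^2 + 2*n - 3) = (n - 4)*(n - 1)*(n + 3)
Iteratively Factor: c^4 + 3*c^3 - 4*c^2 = (c + 4)*(c^3 - c^2) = c*(c + 4)*(c^2 - c) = c^2*(c + 4)*(c - 1)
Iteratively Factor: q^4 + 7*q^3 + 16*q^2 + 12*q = (q + 3)*(q^3 + 4*q^2 + 4*q) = (q + 2)*(q + 3)*(q^2 + 2*q) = (q + 2)^2*(q + 3)*(q)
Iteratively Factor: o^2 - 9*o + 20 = (o - 4)*(o - 5)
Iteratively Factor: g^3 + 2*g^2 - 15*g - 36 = (g + 3)*(g^2 - g - 12) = (g - 4)*(g + 3)*(g + 3)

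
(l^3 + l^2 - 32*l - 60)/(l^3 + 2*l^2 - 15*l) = (l^2 - 4*l - 12)/(l*(l - 3))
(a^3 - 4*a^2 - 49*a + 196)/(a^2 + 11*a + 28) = (a^2 - 11*a + 28)/(a + 4)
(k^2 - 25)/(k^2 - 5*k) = (k + 5)/k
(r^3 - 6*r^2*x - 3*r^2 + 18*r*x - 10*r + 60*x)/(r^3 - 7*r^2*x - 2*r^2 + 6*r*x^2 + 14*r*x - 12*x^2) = (-r^2 + 3*r + 10)/(-r^2 + r*x + 2*r - 2*x)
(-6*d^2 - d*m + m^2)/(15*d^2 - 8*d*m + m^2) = (-2*d - m)/(5*d - m)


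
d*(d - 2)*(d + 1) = d^3 - d^2 - 2*d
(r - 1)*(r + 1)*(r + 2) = r^3 + 2*r^2 - r - 2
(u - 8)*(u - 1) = u^2 - 9*u + 8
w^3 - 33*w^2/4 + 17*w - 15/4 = (w - 5)*(w - 3)*(w - 1/4)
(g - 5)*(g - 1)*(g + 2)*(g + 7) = g^4 + 3*g^3 - 35*g^2 - 39*g + 70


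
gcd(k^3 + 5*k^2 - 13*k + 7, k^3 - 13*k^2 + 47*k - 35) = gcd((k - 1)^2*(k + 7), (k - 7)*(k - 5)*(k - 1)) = k - 1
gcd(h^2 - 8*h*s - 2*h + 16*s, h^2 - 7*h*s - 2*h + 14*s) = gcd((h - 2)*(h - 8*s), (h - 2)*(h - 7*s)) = h - 2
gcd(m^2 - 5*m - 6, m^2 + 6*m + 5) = m + 1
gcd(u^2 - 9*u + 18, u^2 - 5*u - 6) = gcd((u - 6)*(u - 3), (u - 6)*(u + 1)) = u - 6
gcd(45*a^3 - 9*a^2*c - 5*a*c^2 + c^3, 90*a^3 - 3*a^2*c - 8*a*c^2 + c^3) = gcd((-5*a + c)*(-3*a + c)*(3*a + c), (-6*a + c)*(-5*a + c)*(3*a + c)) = 15*a^2 + 2*a*c - c^2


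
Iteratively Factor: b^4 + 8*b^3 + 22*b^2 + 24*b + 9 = (b + 1)*(b^3 + 7*b^2 + 15*b + 9) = (b + 1)*(b + 3)*(b^2 + 4*b + 3) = (b + 1)^2*(b + 3)*(b + 3)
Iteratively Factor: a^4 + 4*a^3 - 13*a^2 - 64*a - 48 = (a + 4)*(a^3 - 13*a - 12) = (a + 1)*(a + 4)*(a^2 - a - 12) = (a - 4)*(a + 1)*(a + 4)*(a + 3)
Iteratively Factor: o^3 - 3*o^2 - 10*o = (o)*(o^2 - 3*o - 10) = o*(o + 2)*(o - 5)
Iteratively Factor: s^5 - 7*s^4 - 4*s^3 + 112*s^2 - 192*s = (s - 4)*(s^4 - 3*s^3 - 16*s^2 + 48*s) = s*(s - 4)*(s^3 - 3*s^2 - 16*s + 48) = s*(s - 4)*(s - 3)*(s^2 - 16) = s*(s - 4)^2*(s - 3)*(s + 4)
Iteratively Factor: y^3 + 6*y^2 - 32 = (y + 4)*(y^2 + 2*y - 8) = (y + 4)^2*(y - 2)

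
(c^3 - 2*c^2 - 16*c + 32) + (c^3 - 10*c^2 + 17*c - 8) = 2*c^3 - 12*c^2 + c + 24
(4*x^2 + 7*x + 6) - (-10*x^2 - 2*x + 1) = 14*x^2 + 9*x + 5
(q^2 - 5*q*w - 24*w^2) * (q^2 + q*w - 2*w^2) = q^4 - 4*q^3*w - 31*q^2*w^2 - 14*q*w^3 + 48*w^4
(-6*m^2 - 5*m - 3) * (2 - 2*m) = 12*m^3 - 2*m^2 - 4*m - 6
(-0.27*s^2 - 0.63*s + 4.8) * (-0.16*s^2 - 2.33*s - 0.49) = 0.0432*s^4 + 0.7299*s^3 + 0.8322*s^2 - 10.8753*s - 2.352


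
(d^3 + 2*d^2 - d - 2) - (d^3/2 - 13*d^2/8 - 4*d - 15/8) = d^3/2 + 29*d^2/8 + 3*d - 1/8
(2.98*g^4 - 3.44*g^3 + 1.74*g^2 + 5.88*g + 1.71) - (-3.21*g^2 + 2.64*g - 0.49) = 2.98*g^4 - 3.44*g^3 + 4.95*g^2 + 3.24*g + 2.2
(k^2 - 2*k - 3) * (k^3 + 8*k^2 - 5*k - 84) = k^5 + 6*k^4 - 24*k^3 - 98*k^2 + 183*k + 252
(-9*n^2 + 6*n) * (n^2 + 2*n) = -9*n^4 - 12*n^3 + 12*n^2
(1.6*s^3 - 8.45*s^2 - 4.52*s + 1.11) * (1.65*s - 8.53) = 2.64*s^4 - 27.5905*s^3 + 64.6205*s^2 + 40.3871*s - 9.4683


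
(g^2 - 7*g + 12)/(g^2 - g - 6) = (g - 4)/(g + 2)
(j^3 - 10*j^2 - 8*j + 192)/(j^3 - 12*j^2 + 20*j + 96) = (j + 4)/(j + 2)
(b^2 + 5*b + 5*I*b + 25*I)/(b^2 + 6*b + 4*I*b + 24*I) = (b^2 + b*(5 + 5*I) + 25*I)/(b^2 + b*(6 + 4*I) + 24*I)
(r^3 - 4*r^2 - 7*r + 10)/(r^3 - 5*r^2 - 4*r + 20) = (r - 1)/(r - 2)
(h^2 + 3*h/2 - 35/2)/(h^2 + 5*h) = (h - 7/2)/h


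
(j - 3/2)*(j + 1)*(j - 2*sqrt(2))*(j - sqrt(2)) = j^4 - 3*sqrt(2)*j^3 - j^3/2 + 3*sqrt(2)*j^2/2 + 5*j^2/2 - 2*j + 9*sqrt(2)*j/2 - 6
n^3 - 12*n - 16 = (n - 4)*(n + 2)^2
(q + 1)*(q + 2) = q^2 + 3*q + 2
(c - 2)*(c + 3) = c^2 + c - 6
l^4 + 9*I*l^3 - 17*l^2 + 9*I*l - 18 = (l - I)*(l + I)*(l + 3*I)*(l + 6*I)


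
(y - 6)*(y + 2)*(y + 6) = y^3 + 2*y^2 - 36*y - 72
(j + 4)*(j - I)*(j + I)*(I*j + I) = I*j^4 + 5*I*j^3 + 5*I*j^2 + 5*I*j + 4*I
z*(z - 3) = z^2 - 3*z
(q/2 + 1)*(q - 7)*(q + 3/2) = q^3/2 - 7*q^2/4 - 43*q/4 - 21/2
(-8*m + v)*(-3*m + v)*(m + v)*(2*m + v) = 48*m^4 + 50*m^3*v - 7*m^2*v^2 - 8*m*v^3 + v^4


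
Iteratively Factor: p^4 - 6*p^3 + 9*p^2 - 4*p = (p - 4)*(p^3 - 2*p^2 + p) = p*(p - 4)*(p^2 - 2*p + 1) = p*(p - 4)*(p - 1)*(p - 1)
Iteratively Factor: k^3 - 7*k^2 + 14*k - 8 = (k - 1)*(k^2 - 6*k + 8) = (k - 2)*(k - 1)*(k - 4)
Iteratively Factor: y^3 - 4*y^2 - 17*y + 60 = (y - 5)*(y^2 + y - 12) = (y - 5)*(y - 3)*(y + 4)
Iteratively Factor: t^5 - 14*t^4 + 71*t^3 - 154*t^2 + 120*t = (t - 5)*(t^4 - 9*t^3 + 26*t^2 - 24*t) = (t - 5)*(t - 3)*(t^3 - 6*t^2 + 8*t) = (t - 5)*(t - 4)*(t - 3)*(t^2 - 2*t) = t*(t - 5)*(t - 4)*(t - 3)*(t - 2)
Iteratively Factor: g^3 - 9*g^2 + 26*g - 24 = (g - 2)*(g^2 - 7*g + 12) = (g - 4)*(g - 2)*(g - 3)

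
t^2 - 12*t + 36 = (t - 6)^2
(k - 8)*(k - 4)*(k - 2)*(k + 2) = k^4 - 12*k^3 + 28*k^2 + 48*k - 128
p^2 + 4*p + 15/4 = (p + 3/2)*(p + 5/2)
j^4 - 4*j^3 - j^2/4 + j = j*(j - 4)*(j - 1/2)*(j + 1/2)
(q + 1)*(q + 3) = q^2 + 4*q + 3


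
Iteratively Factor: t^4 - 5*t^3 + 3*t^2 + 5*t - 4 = (t + 1)*(t^3 - 6*t^2 + 9*t - 4) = (t - 1)*(t + 1)*(t^2 - 5*t + 4) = (t - 4)*(t - 1)*(t + 1)*(t - 1)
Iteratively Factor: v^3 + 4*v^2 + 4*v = (v + 2)*(v^2 + 2*v) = v*(v + 2)*(v + 2)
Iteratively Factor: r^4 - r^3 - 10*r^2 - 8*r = (r + 1)*(r^3 - 2*r^2 - 8*r) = (r + 1)*(r + 2)*(r^2 - 4*r) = (r - 4)*(r + 1)*(r + 2)*(r)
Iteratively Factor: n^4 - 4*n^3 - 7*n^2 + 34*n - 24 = (n - 4)*(n^3 - 7*n + 6) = (n - 4)*(n - 1)*(n^2 + n - 6) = (n - 4)*(n - 1)*(n + 3)*(n - 2)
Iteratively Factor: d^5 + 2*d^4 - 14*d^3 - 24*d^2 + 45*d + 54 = (d + 3)*(d^4 - d^3 - 11*d^2 + 9*d + 18) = (d + 1)*(d + 3)*(d^3 - 2*d^2 - 9*d + 18) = (d - 2)*(d + 1)*(d + 3)*(d^2 - 9) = (d - 3)*(d - 2)*(d + 1)*(d + 3)*(d + 3)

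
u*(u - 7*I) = u^2 - 7*I*u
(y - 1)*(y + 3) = y^2 + 2*y - 3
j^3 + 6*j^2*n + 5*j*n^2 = j*(j + n)*(j + 5*n)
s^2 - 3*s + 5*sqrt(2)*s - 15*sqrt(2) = (s - 3)*(s + 5*sqrt(2))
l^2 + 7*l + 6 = (l + 1)*(l + 6)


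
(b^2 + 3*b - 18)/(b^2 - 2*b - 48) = (b - 3)/(b - 8)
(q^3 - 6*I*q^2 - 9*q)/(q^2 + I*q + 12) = q*(q - 3*I)/(q + 4*I)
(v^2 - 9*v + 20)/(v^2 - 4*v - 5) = (v - 4)/(v + 1)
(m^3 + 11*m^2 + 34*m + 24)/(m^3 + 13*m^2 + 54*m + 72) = (m + 1)/(m + 3)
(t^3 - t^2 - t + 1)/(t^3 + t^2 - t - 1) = (t - 1)/(t + 1)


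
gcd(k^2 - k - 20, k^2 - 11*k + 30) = k - 5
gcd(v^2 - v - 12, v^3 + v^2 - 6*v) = v + 3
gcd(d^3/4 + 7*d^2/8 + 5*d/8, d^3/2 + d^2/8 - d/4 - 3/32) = 1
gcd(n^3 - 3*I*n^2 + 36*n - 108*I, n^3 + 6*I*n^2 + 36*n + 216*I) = n^2 + 36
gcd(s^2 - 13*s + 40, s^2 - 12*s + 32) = s - 8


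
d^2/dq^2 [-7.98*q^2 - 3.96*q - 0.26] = -15.9600000000000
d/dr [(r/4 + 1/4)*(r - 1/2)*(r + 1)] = 3*r*(r + 1)/4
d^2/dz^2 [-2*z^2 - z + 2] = -4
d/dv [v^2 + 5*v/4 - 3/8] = 2*v + 5/4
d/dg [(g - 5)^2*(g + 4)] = 3*(g - 5)*(g + 1)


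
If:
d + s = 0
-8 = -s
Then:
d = -8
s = 8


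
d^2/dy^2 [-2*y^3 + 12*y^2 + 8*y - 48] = 24 - 12*y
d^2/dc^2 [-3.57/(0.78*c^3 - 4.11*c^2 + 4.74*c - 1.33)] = ((16.7076*c - 29.3454)*(0.78*c^3 - 4.11*c^2 + 4.74*c - 1.33) - 3.57*(2.34*c^2 - 8.22*c + 4.74)*(4.68*c^2 - 16.44*c + 9.48))/(0.78*c^3 - 4.11*c^2 + 4.74*c - 1.33)^3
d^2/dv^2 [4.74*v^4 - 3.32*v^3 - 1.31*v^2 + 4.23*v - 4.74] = 56.88*v^2 - 19.92*v - 2.62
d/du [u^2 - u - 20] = 2*u - 1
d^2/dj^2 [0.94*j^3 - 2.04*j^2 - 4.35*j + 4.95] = 5.64*j - 4.08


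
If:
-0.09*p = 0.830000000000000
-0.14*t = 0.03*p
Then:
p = -9.22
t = 1.98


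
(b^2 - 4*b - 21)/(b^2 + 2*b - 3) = (b - 7)/(b - 1)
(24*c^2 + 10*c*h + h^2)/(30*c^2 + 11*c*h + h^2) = (4*c + h)/(5*c + h)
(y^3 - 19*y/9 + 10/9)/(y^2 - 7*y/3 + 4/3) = (9*y^2 + 9*y - 10)/(3*(3*y - 4))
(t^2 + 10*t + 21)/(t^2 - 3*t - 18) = (t + 7)/(t - 6)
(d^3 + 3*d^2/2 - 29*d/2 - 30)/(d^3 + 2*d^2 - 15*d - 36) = (d + 5/2)/(d + 3)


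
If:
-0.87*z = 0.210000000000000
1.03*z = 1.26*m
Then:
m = -0.20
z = -0.24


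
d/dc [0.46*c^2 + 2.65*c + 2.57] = 0.92*c + 2.65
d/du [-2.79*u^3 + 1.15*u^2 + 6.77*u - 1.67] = -8.37*u^2 + 2.3*u + 6.77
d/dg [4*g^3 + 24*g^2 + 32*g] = 12*g^2 + 48*g + 32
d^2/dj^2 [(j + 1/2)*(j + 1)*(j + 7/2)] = 6*j + 10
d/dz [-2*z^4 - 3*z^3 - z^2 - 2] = z*(-8*z^2 - 9*z - 2)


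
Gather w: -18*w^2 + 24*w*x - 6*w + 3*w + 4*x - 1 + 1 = -18*w^2 + w*(24*x - 3) + 4*x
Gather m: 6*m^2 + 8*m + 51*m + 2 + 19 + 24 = 6*m^2 + 59*m + 45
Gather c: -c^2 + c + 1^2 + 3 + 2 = -c^2 + c + 6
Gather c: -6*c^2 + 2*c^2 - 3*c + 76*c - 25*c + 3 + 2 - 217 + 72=-4*c^2 + 48*c - 140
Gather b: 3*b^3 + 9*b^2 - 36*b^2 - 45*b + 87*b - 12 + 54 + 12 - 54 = 3*b^3 - 27*b^2 + 42*b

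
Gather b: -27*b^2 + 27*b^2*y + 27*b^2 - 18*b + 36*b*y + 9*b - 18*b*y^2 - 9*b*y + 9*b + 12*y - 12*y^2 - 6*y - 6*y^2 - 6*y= 27*b^2*y + b*(-18*y^2 + 27*y) - 18*y^2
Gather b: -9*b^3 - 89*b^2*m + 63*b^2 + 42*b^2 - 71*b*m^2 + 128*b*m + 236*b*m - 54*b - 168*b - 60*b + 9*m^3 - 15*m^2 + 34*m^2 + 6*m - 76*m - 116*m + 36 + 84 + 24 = -9*b^3 + b^2*(105 - 89*m) + b*(-71*m^2 + 364*m - 282) + 9*m^3 + 19*m^2 - 186*m + 144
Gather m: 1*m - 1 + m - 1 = 2*m - 2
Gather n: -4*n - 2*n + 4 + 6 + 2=12 - 6*n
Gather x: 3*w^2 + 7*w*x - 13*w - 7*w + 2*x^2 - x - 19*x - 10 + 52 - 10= 3*w^2 - 20*w + 2*x^2 + x*(7*w - 20) + 32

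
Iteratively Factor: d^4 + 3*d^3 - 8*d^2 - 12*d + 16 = (d - 1)*(d^3 + 4*d^2 - 4*d - 16) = (d - 1)*(d + 4)*(d^2 - 4) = (d - 1)*(d + 2)*(d + 4)*(d - 2)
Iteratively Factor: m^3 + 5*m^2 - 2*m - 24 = (m - 2)*(m^2 + 7*m + 12) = (m - 2)*(m + 3)*(m + 4)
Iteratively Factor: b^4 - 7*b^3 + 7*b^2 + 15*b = (b + 1)*(b^3 - 8*b^2 + 15*b) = (b - 5)*(b + 1)*(b^2 - 3*b) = (b - 5)*(b - 3)*(b + 1)*(b)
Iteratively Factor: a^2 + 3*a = (a + 3)*(a)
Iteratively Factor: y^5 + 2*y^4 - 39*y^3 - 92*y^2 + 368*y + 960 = (y + 4)*(y^4 - 2*y^3 - 31*y^2 + 32*y + 240) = (y + 4)^2*(y^3 - 6*y^2 - 7*y + 60) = (y + 3)*(y + 4)^2*(y^2 - 9*y + 20) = (y - 5)*(y + 3)*(y + 4)^2*(y - 4)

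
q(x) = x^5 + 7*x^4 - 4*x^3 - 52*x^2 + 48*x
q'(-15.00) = 157533.00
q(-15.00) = -403920.00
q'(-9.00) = 12405.00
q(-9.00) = -14850.00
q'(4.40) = 3617.28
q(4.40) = 3136.57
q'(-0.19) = 67.14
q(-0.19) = -10.96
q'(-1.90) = 75.39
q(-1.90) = -185.02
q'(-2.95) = -89.79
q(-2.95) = -184.72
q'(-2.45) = -0.85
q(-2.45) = -206.97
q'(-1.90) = 75.39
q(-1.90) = -185.02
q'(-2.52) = -12.57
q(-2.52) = -206.50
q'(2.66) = 463.76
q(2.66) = 168.08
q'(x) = 5*x^4 + 28*x^3 - 12*x^2 - 104*x + 48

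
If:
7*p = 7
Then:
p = 1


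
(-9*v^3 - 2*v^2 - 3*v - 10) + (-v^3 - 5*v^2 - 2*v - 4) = -10*v^3 - 7*v^2 - 5*v - 14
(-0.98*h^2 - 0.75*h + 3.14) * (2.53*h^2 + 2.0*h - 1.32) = -2.4794*h^4 - 3.8575*h^3 + 7.7378*h^2 + 7.27*h - 4.1448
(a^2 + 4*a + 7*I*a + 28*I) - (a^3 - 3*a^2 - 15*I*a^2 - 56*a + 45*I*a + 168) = -a^3 + 4*a^2 + 15*I*a^2 + 60*a - 38*I*a - 168 + 28*I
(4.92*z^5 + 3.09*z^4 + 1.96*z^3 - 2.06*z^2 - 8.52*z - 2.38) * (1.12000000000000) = 5.5104*z^5 + 3.4608*z^4 + 2.1952*z^3 - 2.3072*z^2 - 9.5424*z - 2.6656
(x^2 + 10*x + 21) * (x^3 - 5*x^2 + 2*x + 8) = x^5 + 5*x^4 - 27*x^3 - 77*x^2 + 122*x + 168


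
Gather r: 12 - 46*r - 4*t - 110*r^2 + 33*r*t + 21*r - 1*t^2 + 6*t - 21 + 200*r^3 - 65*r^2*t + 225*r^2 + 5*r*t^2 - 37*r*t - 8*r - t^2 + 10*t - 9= 200*r^3 + r^2*(115 - 65*t) + r*(5*t^2 - 4*t - 33) - 2*t^2 + 12*t - 18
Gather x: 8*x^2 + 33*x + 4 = 8*x^2 + 33*x + 4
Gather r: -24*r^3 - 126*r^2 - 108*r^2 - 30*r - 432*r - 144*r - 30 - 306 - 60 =-24*r^3 - 234*r^2 - 606*r - 396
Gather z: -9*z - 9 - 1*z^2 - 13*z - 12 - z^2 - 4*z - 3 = -2*z^2 - 26*z - 24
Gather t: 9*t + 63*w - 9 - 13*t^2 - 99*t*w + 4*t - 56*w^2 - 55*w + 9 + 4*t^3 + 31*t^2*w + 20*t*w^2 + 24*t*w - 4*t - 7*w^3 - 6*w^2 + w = 4*t^3 + t^2*(31*w - 13) + t*(20*w^2 - 75*w + 9) - 7*w^3 - 62*w^2 + 9*w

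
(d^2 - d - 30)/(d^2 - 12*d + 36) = (d + 5)/(d - 6)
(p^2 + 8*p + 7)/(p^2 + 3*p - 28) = (p + 1)/(p - 4)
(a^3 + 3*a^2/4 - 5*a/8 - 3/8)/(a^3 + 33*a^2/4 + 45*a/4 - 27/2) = (2*a^2 + 3*a + 1)/(2*(a^2 + 9*a + 18))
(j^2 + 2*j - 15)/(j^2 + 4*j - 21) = (j + 5)/(j + 7)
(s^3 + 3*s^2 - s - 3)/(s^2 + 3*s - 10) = (s^3 + 3*s^2 - s - 3)/(s^2 + 3*s - 10)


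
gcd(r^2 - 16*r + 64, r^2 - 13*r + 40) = r - 8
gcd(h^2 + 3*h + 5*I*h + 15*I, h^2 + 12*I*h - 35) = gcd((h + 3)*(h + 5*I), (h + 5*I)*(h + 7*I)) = h + 5*I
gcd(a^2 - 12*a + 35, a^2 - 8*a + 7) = a - 7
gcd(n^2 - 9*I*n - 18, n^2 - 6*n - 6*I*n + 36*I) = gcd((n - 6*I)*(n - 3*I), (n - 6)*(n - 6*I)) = n - 6*I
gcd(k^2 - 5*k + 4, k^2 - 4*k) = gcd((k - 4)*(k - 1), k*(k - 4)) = k - 4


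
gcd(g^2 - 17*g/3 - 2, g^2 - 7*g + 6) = g - 6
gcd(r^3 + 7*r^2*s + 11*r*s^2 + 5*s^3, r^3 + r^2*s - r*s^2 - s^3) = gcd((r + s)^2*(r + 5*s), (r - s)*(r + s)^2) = r^2 + 2*r*s + s^2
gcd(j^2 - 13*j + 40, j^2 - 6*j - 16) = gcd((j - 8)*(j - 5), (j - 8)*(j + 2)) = j - 8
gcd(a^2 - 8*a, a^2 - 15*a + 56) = a - 8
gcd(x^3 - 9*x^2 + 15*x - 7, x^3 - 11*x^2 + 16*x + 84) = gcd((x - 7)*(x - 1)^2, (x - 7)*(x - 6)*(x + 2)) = x - 7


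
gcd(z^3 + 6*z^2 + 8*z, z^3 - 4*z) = z^2 + 2*z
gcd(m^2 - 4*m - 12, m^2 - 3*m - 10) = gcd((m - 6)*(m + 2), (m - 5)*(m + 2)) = m + 2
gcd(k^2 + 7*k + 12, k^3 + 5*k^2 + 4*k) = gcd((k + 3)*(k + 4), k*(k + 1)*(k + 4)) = k + 4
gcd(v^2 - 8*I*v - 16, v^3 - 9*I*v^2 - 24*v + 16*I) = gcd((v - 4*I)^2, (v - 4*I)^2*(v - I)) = v^2 - 8*I*v - 16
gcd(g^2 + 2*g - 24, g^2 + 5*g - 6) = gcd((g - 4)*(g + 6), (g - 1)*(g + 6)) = g + 6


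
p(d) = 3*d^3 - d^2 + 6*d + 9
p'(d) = 9*d^2 - 2*d + 6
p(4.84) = 354.75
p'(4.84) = 207.15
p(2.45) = 61.82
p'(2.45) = 55.12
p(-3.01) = -99.93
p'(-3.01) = 93.56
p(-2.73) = -75.87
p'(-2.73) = 78.54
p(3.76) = 176.89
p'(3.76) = 125.72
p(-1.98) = -30.09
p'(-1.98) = 45.24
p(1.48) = 25.41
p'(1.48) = 22.75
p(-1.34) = -8.05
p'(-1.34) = 24.84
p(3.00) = 99.00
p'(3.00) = 81.00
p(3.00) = 99.00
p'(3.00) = 81.00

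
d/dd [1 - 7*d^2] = -14*d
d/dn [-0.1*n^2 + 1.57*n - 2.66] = 1.57 - 0.2*n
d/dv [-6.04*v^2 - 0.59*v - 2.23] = -12.08*v - 0.59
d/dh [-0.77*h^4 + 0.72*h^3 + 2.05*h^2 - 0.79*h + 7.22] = -3.08*h^3 + 2.16*h^2 + 4.1*h - 0.79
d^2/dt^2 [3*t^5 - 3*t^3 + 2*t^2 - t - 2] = 60*t^3 - 18*t + 4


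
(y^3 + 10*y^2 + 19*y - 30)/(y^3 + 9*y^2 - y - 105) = (y^2 + 5*y - 6)/(y^2 + 4*y - 21)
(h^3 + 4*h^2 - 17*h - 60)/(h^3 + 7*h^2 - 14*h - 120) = (h + 3)/(h + 6)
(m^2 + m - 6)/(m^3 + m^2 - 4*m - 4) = (m + 3)/(m^2 + 3*m + 2)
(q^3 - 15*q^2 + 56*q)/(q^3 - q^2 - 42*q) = (q - 8)/(q + 6)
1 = 1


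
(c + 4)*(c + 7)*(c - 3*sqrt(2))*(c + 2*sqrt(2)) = c^4 - sqrt(2)*c^3 + 11*c^3 - 11*sqrt(2)*c^2 + 16*c^2 - 132*c - 28*sqrt(2)*c - 336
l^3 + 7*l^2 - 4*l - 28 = (l - 2)*(l + 2)*(l + 7)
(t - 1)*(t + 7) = t^2 + 6*t - 7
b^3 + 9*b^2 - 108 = (b - 3)*(b + 6)^2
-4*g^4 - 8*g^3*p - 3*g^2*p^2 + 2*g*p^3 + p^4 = (-2*g + p)*(g + p)^2*(2*g + p)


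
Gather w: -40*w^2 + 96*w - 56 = -40*w^2 + 96*w - 56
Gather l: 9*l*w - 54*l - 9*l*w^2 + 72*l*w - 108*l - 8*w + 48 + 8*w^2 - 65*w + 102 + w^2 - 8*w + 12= l*(-9*w^2 + 81*w - 162) + 9*w^2 - 81*w + 162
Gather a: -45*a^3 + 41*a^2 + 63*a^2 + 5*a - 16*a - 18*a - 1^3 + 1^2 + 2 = -45*a^3 + 104*a^2 - 29*a + 2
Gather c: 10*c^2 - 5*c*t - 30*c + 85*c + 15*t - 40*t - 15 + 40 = 10*c^2 + c*(55 - 5*t) - 25*t + 25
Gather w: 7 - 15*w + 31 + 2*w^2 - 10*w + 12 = 2*w^2 - 25*w + 50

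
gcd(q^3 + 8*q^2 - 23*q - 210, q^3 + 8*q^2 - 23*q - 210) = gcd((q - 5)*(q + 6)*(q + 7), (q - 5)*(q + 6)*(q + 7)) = q^3 + 8*q^2 - 23*q - 210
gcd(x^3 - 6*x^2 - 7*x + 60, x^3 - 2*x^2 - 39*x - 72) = x + 3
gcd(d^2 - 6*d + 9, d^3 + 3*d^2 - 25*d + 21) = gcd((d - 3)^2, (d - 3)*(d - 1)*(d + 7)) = d - 3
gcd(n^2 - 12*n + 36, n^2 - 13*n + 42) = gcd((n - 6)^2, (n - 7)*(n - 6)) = n - 6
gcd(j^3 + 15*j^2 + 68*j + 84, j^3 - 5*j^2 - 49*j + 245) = j + 7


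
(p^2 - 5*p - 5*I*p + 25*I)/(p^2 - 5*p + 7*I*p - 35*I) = (p - 5*I)/(p + 7*I)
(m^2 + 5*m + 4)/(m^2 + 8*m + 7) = (m + 4)/(m + 7)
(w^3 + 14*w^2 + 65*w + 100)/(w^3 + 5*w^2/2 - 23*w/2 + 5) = 2*(w^2 + 9*w + 20)/(2*w^2 - 5*w + 2)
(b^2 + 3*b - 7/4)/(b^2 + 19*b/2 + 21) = (b - 1/2)/(b + 6)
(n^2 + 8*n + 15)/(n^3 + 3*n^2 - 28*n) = (n^2 + 8*n + 15)/(n*(n^2 + 3*n - 28))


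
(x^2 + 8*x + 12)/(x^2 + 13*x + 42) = (x + 2)/(x + 7)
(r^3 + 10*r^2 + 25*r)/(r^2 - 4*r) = (r^2 + 10*r + 25)/(r - 4)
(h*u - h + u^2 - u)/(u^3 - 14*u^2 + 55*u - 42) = (h + u)/(u^2 - 13*u + 42)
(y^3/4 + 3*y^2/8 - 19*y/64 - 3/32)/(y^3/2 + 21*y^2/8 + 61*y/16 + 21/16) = (16*y^3 + 24*y^2 - 19*y - 6)/(4*(8*y^3 + 42*y^2 + 61*y + 21))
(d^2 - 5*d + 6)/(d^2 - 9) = (d - 2)/(d + 3)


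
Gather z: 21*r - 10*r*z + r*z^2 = r*z^2 - 10*r*z + 21*r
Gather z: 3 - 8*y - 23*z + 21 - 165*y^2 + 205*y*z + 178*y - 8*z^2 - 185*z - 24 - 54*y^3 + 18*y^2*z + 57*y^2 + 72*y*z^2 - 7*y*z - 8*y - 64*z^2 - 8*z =-54*y^3 - 108*y^2 + 162*y + z^2*(72*y - 72) + z*(18*y^2 + 198*y - 216)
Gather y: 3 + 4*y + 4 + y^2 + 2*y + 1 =y^2 + 6*y + 8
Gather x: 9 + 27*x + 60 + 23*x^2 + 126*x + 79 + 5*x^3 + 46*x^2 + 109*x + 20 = 5*x^3 + 69*x^2 + 262*x + 168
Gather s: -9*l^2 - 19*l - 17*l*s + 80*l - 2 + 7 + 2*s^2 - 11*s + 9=-9*l^2 + 61*l + 2*s^2 + s*(-17*l - 11) + 14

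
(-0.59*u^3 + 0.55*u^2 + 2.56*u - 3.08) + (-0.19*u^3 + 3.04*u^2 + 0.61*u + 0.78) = -0.78*u^3 + 3.59*u^2 + 3.17*u - 2.3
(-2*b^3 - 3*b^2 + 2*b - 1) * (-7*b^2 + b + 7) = 14*b^5 + 19*b^4 - 31*b^3 - 12*b^2 + 13*b - 7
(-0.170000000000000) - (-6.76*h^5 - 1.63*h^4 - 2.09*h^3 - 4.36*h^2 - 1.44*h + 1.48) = 6.76*h^5 + 1.63*h^4 + 2.09*h^3 + 4.36*h^2 + 1.44*h - 1.65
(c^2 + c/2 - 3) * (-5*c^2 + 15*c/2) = -5*c^4 + 5*c^3 + 75*c^2/4 - 45*c/2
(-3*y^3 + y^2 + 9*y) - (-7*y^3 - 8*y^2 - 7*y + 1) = 4*y^3 + 9*y^2 + 16*y - 1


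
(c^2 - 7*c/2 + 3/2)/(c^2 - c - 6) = (c - 1/2)/(c + 2)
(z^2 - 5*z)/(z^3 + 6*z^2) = (z - 5)/(z*(z + 6))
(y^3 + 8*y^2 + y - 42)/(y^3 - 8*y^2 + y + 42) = (y^3 + 8*y^2 + y - 42)/(y^3 - 8*y^2 + y + 42)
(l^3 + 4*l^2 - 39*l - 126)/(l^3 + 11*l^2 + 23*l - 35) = (l^2 - 3*l - 18)/(l^2 + 4*l - 5)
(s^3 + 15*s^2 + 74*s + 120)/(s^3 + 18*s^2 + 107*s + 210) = (s + 4)/(s + 7)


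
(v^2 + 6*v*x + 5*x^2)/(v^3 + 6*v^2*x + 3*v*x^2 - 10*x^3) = (-v - x)/(-v^2 - v*x + 2*x^2)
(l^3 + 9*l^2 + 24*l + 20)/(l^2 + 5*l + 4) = (l^3 + 9*l^2 + 24*l + 20)/(l^2 + 5*l + 4)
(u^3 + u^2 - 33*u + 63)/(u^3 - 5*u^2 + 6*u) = (u^2 + 4*u - 21)/(u*(u - 2))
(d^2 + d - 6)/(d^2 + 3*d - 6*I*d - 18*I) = (d - 2)/(d - 6*I)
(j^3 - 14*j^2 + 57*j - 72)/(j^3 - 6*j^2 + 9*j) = (j - 8)/j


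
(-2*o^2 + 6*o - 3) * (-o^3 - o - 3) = 2*o^5 - 6*o^4 + 5*o^3 - 15*o + 9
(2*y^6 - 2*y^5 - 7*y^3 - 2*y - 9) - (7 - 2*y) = 2*y^6 - 2*y^5 - 7*y^3 - 16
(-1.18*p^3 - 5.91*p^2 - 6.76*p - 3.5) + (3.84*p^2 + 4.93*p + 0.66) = -1.18*p^3 - 2.07*p^2 - 1.83*p - 2.84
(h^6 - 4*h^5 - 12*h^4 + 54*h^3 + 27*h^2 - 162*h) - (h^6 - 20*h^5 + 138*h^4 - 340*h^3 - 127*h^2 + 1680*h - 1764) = 16*h^5 - 150*h^4 + 394*h^3 + 154*h^2 - 1842*h + 1764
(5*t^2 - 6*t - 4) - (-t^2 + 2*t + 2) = 6*t^2 - 8*t - 6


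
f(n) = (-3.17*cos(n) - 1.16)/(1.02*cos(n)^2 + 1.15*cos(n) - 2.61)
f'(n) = (2.04*sin(n)*cos(n) + 1.15*sin(n))*(-3.17*cos(n) - 1.16)/(1.02*cos(n)^2 + 1.15*cos(n) - 2.61)^2 + 3.17*sin(n)/(1.02*cos(n)^2 + 1.15*cos(n) - 2.61) = (3.2334*sin(n)^2 - 2.3664*cos(n) - 12.8411)*sin(n)/(1.02*cos(n)^2 + 1.15*cos(n) - 2.61)^2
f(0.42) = 5.71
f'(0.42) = -11.72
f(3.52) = -0.64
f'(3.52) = 0.48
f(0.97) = 1.81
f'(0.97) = -3.70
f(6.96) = 3.32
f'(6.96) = -7.03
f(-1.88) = 0.07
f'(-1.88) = 1.07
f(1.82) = 0.13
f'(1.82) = -1.11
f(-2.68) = -0.59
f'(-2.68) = 0.56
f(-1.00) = 1.70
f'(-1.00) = 3.48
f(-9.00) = -0.61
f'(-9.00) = 0.53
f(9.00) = -0.61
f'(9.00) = -0.53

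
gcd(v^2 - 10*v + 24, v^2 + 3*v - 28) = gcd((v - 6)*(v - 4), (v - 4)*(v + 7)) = v - 4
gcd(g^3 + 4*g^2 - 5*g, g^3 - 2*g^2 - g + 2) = g - 1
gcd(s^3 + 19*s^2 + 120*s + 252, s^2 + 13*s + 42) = s^2 + 13*s + 42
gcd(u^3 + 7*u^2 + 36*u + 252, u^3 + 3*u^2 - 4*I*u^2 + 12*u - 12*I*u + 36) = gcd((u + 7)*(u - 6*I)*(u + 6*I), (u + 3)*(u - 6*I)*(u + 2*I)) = u - 6*I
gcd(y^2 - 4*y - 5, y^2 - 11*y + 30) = y - 5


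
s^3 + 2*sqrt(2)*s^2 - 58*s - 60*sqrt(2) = (s - 5*sqrt(2))*(s + sqrt(2))*(s + 6*sqrt(2))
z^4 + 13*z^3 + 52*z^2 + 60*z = z*(z + 2)*(z + 5)*(z + 6)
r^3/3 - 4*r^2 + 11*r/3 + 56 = (r/3 + 1)*(r - 8)*(r - 7)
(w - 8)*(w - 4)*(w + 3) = w^3 - 9*w^2 - 4*w + 96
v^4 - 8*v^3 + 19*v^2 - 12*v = v*(v - 4)*(v - 3)*(v - 1)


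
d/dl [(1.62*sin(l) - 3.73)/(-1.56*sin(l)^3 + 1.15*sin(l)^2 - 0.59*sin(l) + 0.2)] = (5.0544*sin(l)^3 - 19.3194*sin(l)^2 + 8.579*sin(l) - 1.8767)*cos(l)/(2.4336*sin(l)^6 - 3.588*sin(l)^5 + 3.1633*sin(l)^4 - 1.981*sin(l)^3 + 0.8081*sin(l)^2 - 0.236*sin(l) + 0.04)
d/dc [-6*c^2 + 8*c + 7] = 8 - 12*c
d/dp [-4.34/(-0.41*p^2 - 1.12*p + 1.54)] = (-3.5588*p - 4.8608)/(0.41*p^2 + 1.12*p - 1.54)^2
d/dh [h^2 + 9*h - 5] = 2*h + 9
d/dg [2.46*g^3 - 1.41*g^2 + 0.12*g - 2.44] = 7.38*g^2 - 2.82*g + 0.12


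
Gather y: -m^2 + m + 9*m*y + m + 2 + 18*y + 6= -m^2 + 2*m + y*(9*m + 18) + 8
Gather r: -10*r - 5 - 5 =-10*r - 10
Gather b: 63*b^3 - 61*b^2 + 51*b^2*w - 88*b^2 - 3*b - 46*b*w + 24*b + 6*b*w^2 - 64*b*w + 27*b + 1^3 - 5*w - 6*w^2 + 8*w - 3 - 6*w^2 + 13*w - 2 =63*b^3 + b^2*(51*w - 149) + b*(6*w^2 - 110*w + 48) - 12*w^2 + 16*w - 4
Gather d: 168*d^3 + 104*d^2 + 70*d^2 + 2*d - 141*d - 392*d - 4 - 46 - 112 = 168*d^3 + 174*d^2 - 531*d - 162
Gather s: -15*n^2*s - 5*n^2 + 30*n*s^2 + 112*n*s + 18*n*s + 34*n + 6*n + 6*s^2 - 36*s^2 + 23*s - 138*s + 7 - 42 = -5*n^2 + 40*n + s^2*(30*n - 30) + s*(-15*n^2 + 130*n - 115) - 35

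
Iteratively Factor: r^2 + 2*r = (r)*(r + 2)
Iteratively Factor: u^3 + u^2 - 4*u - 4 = (u - 2)*(u^2 + 3*u + 2) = (u - 2)*(u + 1)*(u + 2)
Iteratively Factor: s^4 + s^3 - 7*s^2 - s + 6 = (s - 2)*(s^3 + 3*s^2 - s - 3) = (s - 2)*(s + 3)*(s^2 - 1) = (s - 2)*(s - 1)*(s + 3)*(s + 1)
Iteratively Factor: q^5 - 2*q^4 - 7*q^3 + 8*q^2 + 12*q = (q + 1)*(q^4 - 3*q^3 - 4*q^2 + 12*q) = (q - 3)*(q + 1)*(q^3 - 4*q) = q*(q - 3)*(q + 1)*(q^2 - 4) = q*(q - 3)*(q + 1)*(q + 2)*(q - 2)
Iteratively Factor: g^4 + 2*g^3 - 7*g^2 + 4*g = (g)*(g^3 + 2*g^2 - 7*g + 4) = g*(g + 4)*(g^2 - 2*g + 1) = g*(g - 1)*(g + 4)*(g - 1)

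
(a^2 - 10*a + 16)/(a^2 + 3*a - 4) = (a^2 - 10*a + 16)/(a^2 + 3*a - 4)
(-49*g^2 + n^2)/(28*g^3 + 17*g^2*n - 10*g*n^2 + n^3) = (-7*g - n)/(4*g^2 + 3*g*n - n^2)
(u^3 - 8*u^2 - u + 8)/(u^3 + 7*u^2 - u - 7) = (u - 8)/(u + 7)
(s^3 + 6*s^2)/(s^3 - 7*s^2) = (s + 6)/(s - 7)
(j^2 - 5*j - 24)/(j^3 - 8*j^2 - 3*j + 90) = (j - 8)/(j^2 - 11*j + 30)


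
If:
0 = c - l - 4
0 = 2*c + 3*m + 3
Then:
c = -3*m/2 - 3/2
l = -3*m/2 - 11/2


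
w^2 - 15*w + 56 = (w - 8)*(w - 7)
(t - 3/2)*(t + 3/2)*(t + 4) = t^3 + 4*t^2 - 9*t/4 - 9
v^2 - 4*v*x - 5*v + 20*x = (v - 5)*(v - 4*x)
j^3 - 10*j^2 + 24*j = j*(j - 6)*(j - 4)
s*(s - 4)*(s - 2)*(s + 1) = s^4 - 5*s^3 + 2*s^2 + 8*s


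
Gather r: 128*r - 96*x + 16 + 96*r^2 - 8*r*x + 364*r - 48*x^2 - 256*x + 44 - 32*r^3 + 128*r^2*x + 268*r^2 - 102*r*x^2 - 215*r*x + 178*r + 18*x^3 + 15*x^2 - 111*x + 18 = -32*r^3 + r^2*(128*x + 364) + r*(-102*x^2 - 223*x + 670) + 18*x^3 - 33*x^2 - 463*x + 78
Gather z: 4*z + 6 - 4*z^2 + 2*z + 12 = -4*z^2 + 6*z + 18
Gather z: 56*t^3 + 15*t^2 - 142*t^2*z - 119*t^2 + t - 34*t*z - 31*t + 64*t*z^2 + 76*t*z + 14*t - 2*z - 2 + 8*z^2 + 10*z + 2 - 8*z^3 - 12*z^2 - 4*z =56*t^3 - 104*t^2 - 16*t - 8*z^3 + z^2*(64*t - 4) + z*(-142*t^2 + 42*t + 4)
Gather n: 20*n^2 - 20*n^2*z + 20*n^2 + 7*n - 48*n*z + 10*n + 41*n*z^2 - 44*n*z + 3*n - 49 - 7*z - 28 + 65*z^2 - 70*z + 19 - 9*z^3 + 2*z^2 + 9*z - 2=n^2*(40 - 20*z) + n*(41*z^2 - 92*z + 20) - 9*z^3 + 67*z^2 - 68*z - 60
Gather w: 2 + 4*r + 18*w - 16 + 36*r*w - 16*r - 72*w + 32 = -12*r + w*(36*r - 54) + 18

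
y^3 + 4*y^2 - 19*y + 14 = (y - 2)*(y - 1)*(y + 7)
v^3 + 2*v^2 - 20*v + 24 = (v - 2)^2*(v + 6)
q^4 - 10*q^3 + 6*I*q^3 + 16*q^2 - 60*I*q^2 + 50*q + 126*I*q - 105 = (q - 7)*(q - 3)*(q + I)*(q + 5*I)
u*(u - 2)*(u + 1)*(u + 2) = u^4 + u^3 - 4*u^2 - 4*u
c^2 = c^2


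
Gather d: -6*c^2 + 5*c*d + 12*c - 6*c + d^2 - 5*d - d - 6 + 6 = -6*c^2 + 6*c + d^2 + d*(5*c - 6)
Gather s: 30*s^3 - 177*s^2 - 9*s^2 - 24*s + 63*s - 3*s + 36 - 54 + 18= 30*s^3 - 186*s^2 + 36*s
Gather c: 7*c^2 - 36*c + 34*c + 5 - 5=7*c^2 - 2*c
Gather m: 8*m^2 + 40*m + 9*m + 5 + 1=8*m^2 + 49*m + 6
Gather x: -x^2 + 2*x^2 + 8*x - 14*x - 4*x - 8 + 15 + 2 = x^2 - 10*x + 9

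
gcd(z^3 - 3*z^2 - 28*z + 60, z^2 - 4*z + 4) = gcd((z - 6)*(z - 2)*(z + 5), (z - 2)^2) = z - 2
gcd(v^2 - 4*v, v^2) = v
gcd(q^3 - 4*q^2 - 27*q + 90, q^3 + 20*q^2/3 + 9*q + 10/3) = q + 5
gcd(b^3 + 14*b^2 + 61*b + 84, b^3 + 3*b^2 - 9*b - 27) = b + 3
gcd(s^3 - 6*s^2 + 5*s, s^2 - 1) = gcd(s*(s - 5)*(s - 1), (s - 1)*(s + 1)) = s - 1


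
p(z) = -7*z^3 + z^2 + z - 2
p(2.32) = -81.71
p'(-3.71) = -295.47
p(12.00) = -11942.00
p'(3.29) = -219.73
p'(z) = -21*z^2 + 2*z + 1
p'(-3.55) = -270.75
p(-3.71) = 365.51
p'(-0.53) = -5.96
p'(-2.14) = -99.45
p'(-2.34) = -118.67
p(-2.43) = 101.92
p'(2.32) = -107.39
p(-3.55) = 320.22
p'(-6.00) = -767.00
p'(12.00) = -2999.00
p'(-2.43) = -127.86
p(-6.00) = 1540.00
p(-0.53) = -1.21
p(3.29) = -237.16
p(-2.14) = 69.04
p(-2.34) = 90.83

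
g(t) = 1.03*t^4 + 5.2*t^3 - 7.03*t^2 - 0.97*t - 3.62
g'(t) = 4.12*t^3 + 15.6*t^2 - 14.06*t - 0.97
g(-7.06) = 381.89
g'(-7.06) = -573.96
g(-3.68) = -165.50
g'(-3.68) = 56.71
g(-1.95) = -52.12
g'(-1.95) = 55.22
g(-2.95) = -117.43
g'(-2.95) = 70.50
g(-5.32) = -155.33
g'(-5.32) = -105.00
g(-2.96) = -118.13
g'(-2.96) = 70.48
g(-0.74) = -8.55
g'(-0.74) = 16.31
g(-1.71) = -39.71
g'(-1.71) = 48.09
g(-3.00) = -120.95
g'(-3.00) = 70.37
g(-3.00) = -120.95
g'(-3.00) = 70.37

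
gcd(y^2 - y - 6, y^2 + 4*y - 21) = y - 3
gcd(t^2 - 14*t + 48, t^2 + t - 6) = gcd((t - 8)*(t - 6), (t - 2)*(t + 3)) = 1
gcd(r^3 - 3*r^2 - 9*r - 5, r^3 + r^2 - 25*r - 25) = r^2 - 4*r - 5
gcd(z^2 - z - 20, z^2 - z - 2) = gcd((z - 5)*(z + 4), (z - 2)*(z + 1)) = 1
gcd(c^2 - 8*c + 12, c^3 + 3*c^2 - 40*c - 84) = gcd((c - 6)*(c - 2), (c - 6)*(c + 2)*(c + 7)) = c - 6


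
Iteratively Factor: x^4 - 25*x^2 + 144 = (x - 4)*(x^3 + 4*x^2 - 9*x - 36) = (x - 4)*(x + 4)*(x^2 - 9) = (x - 4)*(x - 3)*(x + 4)*(x + 3)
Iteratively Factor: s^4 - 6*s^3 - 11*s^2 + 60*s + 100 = (s + 2)*(s^3 - 8*s^2 + 5*s + 50) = (s - 5)*(s + 2)*(s^2 - 3*s - 10) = (s - 5)^2*(s + 2)*(s + 2)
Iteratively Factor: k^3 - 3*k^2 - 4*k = (k)*(k^2 - 3*k - 4) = k*(k - 4)*(k + 1)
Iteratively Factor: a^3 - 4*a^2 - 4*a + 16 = (a - 4)*(a^2 - 4) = (a - 4)*(a + 2)*(a - 2)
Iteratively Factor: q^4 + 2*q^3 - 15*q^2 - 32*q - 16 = (q - 4)*(q^3 + 6*q^2 + 9*q + 4) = (q - 4)*(q + 4)*(q^2 + 2*q + 1) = (q - 4)*(q + 1)*(q + 4)*(q + 1)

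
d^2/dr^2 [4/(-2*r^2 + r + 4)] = 8*(-4*r^2 + 2*r + (4*r - 1)^2 + 8)/(-2*r^2 + r + 4)^3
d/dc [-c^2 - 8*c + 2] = -2*c - 8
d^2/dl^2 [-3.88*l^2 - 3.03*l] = -7.76000000000000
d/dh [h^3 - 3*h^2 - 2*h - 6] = 3*h^2 - 6*h - 2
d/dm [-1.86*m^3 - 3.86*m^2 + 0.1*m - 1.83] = -5.58*m^2 - 7.72*m + 0.1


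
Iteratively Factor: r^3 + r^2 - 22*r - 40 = (r + 4)*(r^2 - 3*r - 10) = (r - 5)*(r + 4)*(r + 2)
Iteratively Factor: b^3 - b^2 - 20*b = (b + 4)*(b^2 - 5*b) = (b - 5)*(b + 4)*(b)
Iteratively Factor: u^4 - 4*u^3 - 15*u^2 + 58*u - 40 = (u - 5)*(u^3 + u^2 - 10*u + 8) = (u - 5)*(u + 4)*(u^2 - 3*u + 2) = (u - 5)*(u - 1)*(u + 4)*(u - 2)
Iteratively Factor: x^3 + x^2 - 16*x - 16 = (x + 1)*(x^2 - 16) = (x - 4)*(x + 1)*(x + 4)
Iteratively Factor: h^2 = (h)*(h)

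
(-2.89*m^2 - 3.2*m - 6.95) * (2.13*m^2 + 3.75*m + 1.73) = -6.1557*m^4 - 17.6535*m^3 - 31.8032*m^2 - 31.5985*m - 12.0235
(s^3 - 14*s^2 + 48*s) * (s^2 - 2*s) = s^5 - 16*s^4 + 76*s^3 - 96*s^2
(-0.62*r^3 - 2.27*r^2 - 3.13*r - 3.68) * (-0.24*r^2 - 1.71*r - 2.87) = 0.1488*r^5 + 1.605*r^4 + 6.4123*r^3 + 12.7504*r^2 + 15.2759*r + 10.5616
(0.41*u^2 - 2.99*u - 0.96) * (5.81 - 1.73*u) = -0.7093*u^3 + 7.5548*u^2 - 15.7111*u - 5.5776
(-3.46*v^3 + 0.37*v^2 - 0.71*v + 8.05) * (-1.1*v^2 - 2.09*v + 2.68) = 3.806*v^5 + 6.8244*v^4 - 9.2651*v^3 - 6.3795*v^2 - 18.7273*v + 21.574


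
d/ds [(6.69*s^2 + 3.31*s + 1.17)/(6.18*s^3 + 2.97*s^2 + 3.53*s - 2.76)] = (-41.3442*s^4 - 40.9116*s^3 - 7.9068*s^2 - 43.8786*s - 13.2657)/(38.1924*s^6 + 36.7092*s^5 + 52.4517*s^4 - 13.1454*s^3 - 3.9335*s^2 - 19.4856*s + 7.6176)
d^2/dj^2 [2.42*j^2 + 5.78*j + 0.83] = 4.84000000000000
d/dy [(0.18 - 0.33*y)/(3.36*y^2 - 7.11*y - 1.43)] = (1.1088*y^2 - 1.2096*y + 1.7517)/(11.2896*y^4 - 47.7792*y^3 + 40.9425*y^2 + 20.3346*y + 2.0449)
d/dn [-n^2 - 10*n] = -2*n - 10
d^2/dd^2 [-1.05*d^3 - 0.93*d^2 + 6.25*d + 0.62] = -6.3*d - 1.86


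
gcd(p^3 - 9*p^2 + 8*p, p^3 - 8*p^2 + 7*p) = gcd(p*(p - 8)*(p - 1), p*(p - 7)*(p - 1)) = p^2 - p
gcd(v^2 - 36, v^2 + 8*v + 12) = v + 6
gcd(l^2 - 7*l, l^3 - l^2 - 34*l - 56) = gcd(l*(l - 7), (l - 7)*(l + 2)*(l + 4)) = l - 7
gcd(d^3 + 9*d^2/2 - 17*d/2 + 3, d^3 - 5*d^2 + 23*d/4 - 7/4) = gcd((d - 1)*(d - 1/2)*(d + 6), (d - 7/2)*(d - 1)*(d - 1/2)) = d^2 - 3*d/2 + 1/2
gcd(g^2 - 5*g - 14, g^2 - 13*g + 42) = g - 7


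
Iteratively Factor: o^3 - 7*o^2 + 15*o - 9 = (o - 3)*(o^2 - 4*o + 3) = (o - 3)^2*(o - 1)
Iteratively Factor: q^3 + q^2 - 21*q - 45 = (q + 3)*(q^2 - 2*q - 15) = (q - 5)*(q + 3)*(q + 3)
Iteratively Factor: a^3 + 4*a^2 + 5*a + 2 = (a + 2)*(a^2 + 2*a + 1) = (a + 1)*(a + 2)*(a + 1)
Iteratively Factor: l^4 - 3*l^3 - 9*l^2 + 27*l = (l - 3)*(l^3 - 9*l) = (l - 3)^2*(l^2 + 3*l) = l*(l - 3)^2*(l + 3)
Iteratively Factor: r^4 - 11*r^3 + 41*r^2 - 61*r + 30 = (r - 2)*(r^3 - 9*r^2 + 23*r - 15) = (r - 3)*(r - 2)*(r^2 - 6*r + 5) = (r - 5)*(r - 3)*(r - 2)*(r - 1)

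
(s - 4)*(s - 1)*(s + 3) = s^3 - 2*s^2 - 11*s + 12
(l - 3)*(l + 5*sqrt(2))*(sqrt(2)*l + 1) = sqrt(2)*l^3 - 3*sqrt(2)*l^2 + 11*l^2 - 33*l + 5*sqrt(2)*l - 15*sqrt(2)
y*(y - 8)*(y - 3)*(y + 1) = y^4 - 10*y^3 + 13*y^2 + 24*y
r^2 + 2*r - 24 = (r - 4)*(r + 6)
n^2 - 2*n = n*(n - 2)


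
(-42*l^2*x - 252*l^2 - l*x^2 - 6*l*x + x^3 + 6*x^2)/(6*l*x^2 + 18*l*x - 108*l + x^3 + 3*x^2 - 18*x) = (-7*l + x)/(x - 3)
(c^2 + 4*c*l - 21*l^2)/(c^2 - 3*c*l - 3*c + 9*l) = (c + 7*l)/(c - 3)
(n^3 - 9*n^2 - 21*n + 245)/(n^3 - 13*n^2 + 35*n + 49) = (n + 5)/(n + 1)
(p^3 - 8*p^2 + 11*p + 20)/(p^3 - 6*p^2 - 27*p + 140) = (p^2 - 4*p - 5)/(p^2 - 2*p - 35)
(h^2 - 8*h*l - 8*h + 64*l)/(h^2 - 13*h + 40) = (h - 8*l)/(h - 5)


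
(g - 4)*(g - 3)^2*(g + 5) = g^4 - 5*g^3 - 17*g^2 + 129*g - 180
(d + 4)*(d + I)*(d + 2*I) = d^3 + 4*d^2 + 3*I*d^2 - 2*d + 12*I*d - 8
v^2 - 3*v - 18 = (v - 6)*(v + 3)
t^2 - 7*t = t*(t - 7)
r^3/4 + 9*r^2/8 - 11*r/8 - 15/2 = (r/4 + 1)*(r - 5/2)*(r + 3)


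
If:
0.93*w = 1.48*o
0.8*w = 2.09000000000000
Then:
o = 1.64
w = 2.61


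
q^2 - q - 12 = (q - 4)*(q + 3)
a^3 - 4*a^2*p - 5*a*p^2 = a*(a - 5*p)*(a + p)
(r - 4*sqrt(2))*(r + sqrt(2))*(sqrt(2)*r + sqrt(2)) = sqrt(2)*r^3 - 6*r^2 + sqrt(2)*r^2 - 8*sqrt(2)*r - 6*r - 8*sqrt(2)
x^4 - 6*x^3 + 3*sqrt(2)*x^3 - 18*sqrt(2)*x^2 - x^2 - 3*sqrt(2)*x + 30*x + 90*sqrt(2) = (x - 5)*(x - 3)*(x + 2)*(x + 3*sqrt(2))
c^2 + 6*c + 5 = (c + 1)*(c + 5)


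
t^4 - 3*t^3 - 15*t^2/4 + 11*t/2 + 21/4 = (t - 7/2)*(t - 3/2)*(t + 1)^2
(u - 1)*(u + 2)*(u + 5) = u^3 + 6*u^2 + 3*u - 10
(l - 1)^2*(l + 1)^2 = l^4 - 2*l^2 + 1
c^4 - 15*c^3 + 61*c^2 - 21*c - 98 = (c - 7)^2*(c - 2)*(c + 1)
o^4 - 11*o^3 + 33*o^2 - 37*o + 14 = (o - 7)*(o - 2)*(o - 1)^2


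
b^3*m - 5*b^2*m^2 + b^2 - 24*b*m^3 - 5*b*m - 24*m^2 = (b - 8*m)*(b + 3*m)*(b*m + 1)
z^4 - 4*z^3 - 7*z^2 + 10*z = z*(z - 5)*(z - 1)*(z + 2)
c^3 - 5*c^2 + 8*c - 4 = (c - 2)^2*(c - 1)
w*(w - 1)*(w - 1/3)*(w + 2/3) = w^4 - 2*w^3/3 - 5*w^2/9 + 2*w/9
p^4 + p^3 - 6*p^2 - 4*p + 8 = (p - 2)*(p - 1)*(p + 2)^2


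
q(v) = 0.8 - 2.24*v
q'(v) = -2.24000000000000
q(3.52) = -7.08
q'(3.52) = -2.24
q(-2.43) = 6.24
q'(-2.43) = -2.24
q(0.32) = 0.08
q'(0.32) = -2.24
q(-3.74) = 9.18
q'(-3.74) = -2.24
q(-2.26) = 5.86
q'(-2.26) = -2.24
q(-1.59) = 4.36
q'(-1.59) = -2.24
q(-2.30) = 5.95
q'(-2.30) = -2.24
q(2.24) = -4.22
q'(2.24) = -2.24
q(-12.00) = 27.68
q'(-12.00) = -2.24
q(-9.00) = 20.96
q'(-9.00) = -2.24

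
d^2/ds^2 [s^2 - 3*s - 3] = 2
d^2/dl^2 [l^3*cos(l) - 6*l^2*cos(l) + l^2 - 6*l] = -l^3*cos(l) + 6*sqrt(2)*l^2*cos(l + pi/4) + 24*l*sin(l) + 6*l*cos(l) - 12*cos(l) + 2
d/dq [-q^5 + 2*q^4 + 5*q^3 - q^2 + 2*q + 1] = -5*q^4 + 8*q^3 + 15*q^2 - 2*q + 2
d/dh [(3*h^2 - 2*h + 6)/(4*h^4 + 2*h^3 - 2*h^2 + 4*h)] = (-12*h^5 + 9*h^4 - 44*h^3 - 14*h^2 + 12*h - 12)/(2*h^2*(4*h^6 + 4*h^5 - 3*h^4 + 6*h^3 + 5*h^2 - 4*h + 4))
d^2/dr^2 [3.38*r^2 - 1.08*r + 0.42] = 6.76000000000000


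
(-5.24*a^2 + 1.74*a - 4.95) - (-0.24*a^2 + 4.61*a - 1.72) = -5.0*a^2 - 2.87*a - 3.23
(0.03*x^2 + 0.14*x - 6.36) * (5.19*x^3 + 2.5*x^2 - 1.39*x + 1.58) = 0.1557*x^5 + 0.8016*x^4 - 32.7001*x^3 - 16.0472*x^2 + 9.0616*x - 10.0488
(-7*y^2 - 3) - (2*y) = -7*y^2 - 2*y - 3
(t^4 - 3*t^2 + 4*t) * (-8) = -8*t^4 + 24*t^2 - 32*t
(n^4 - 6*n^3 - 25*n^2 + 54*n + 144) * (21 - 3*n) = -3*n^5 + 39*n^4 - 51*n^3 - 687*n^2 + 702*n + 3024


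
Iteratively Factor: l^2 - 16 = (l + 4)*(l - 4)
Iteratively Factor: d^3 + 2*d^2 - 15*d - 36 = (d + 3)*(d^2 - d - 12) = (d - 4)*(d + 3)*(d + 3)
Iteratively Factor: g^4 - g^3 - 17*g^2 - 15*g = (g)*(g^3 - g^2 - 17*g - 15) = g*(g + 3)*(g^2 - 4*g - 5) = g*(g + 1)*(g + 3)*(g - 5)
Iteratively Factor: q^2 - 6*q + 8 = (q - 2)*(q - 4)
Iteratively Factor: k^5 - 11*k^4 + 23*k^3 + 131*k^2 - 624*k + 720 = (k - 3)*(k^4 - 8*k^3 - k^2 + 128*k - 240) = (k - 3)^2*(k^3 - 5*k^2 - 16*k + 80) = (k - 3)^2*(k + 4)*(k^2 - 9*k + 20) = (k - 4)*(k - 3)^2*(k + 4)*(k - 5)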